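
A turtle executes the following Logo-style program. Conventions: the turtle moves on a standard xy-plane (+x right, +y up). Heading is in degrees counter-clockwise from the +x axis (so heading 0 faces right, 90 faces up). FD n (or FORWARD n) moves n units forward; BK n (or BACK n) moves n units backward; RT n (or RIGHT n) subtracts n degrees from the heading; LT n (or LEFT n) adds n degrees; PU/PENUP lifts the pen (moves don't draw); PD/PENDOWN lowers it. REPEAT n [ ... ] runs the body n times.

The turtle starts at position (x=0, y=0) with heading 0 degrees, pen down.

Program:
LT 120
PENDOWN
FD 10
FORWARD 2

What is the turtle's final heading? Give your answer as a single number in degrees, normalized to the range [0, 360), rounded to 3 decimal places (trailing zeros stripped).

Executing turtle program step by step:
Start: pos=(0,0), heading=0, pen down
LT 120: heading 0 -> 120
PD: pen down
FD 10: (0,0) -> (-5,8.66) [heading=120, draw]
FD 2: (-5,8.66) -> (-6,10.392) [heading=120, draw]
Final: pos=(-6,10.392), heading=120, 2 segment(s) drawn

Answer: 120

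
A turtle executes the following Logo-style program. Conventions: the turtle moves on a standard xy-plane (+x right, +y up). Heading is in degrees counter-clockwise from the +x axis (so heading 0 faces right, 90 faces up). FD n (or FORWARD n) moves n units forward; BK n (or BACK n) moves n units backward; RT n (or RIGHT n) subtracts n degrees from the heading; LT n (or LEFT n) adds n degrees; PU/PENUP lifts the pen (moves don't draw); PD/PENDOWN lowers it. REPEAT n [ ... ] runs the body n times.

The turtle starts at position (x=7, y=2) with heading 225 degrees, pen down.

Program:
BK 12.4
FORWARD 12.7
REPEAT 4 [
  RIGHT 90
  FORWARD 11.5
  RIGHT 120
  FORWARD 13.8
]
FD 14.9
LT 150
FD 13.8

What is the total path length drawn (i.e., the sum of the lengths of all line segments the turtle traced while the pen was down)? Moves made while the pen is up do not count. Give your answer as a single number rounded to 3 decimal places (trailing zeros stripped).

Answer: 155

Derivation:
Executing turtle program step by step:
Start: pos=(7,2), heading=225, pen down
BK 12.4: (7,2) -> (15.768,10.768) [heading=225, draw]
FD 12.7: (15.768,10.768) -> (6.788,1.788) [heading=225, draw]
REPEAT 4 [
  -- iteration 1/4 --
  RT 90: heading 225 -> 135
  FD 11.5: (6.788,1.788) -> (-1.344,9.92) [heading=135, draw]
  RT 120: heading 135 -> 15
  FD 13.8: (-1.344,9.92) -> (11.986,13.491) [heading=15, draw]
  -- iteration 2/4 --
  RT 90: heading 15 -> 285
  FD 11.5: (11.986,13.491) -> (14.962,2.383) [heading=285, draw]
  RT 120: heading 285 -> 165
  FD 13.8: (14.962,2.383) -> (1.633,5.955) [heading=165, draw]
  -- iteration 3/4 --
  RT 90: heading 165 -> 75
  FD 11.5: (1.633,5.955) -> (4.609,17.063) [heading=75, draw]
  RT 120: heading 75 -> 315
  FD 13.8: (4.609,17.063) -> (14.367,7.305) [heading=315, draw]
  -- iteration 4/4 --
  RT 90: heading 315 -> 225
  FD 11.5: (14.367,7.305) -> (6.235,-0.827) [heading=225, draw]
  RT 120: heading 225 -> 105
  FD 13.8: (6.235,-0.827) -> (2.664,12.503) [heading=105, draw]
]
FD 14.9: (2.664,12.503) -> (-1.193,26.895) [heading=105, draw]
LT 150: heading 105 -> 255
FD 13.8: (-1.193,26.895) -> (-4.764,13.565) [heading=255, draw]
Final: pos=(-4.764,13.565), heading=255, 12 segment(s) drawn

Segment lengths:
  seg 1: (7,2) -> (15.768,10.768), length = 12.4
  seg 2: (15.768,10.768) -> (6.788,1.788), length = 12.7
  seg 3: (6.788,1.788) -> (-1.344,9.92), length = 11.5
  seg 4: (-1.344,9.92) -> (11.986,13.491), length = 13.8
  seg 5: (11.986,13.491) -> (14.962,2.383), length = 11.5
  seg 6: (14.962,2.383) -> (1.633,5.955), length = 13.8
  seg 7: (1.633,5.955) -> (4.609,17.063), length = 11.5
  seg 8: (4.609,17.063) -> (14.367,7.305), length = 13.8
  seg 9: (14.367,7.305) -> (6.235,-0.827), length = 11.5
  seg 10: (6.235,-0.827) -> (2.664,12.503), length = 13.8
  seg 11: (2.664,12.503) -> (-1.193,26.895), length = 14.9
  seg 12: (-1.193,26.895) -> (-4.764,13.565), length = 13.8
Total = 155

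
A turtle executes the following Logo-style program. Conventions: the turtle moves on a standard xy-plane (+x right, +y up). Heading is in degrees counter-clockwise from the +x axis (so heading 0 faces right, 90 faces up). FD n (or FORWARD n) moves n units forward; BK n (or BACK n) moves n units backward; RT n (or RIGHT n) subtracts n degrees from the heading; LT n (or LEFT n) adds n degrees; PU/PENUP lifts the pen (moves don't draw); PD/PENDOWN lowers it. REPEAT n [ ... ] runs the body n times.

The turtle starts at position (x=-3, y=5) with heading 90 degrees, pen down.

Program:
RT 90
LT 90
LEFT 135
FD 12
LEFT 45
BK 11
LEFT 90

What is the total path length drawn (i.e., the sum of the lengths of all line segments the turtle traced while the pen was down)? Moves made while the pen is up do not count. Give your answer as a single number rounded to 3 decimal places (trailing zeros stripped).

Executing turtle program step by step:
Start: pos=(-3,5), heading=90, pen down
RT 90: heading 90 -> 0
LT 90: heading 0 -> 90
LT 135: heading 90 -> 225
FD 12: (-3,5) -> (-11.485,-3.485) [heading=225, draw]
LT 45: heading 225 -> 270
BK 11: (-11.485,-3.485) -> (-11.485,7.515) [heading=270, draw]
LT 90: heading 270 -> 0
Final: pos=(-11.485,7.515), heading=0, 2 segment(s) drawn

Segment lengths:
  seg 1: (-3,5) -> (-11.485,-3.485), length = 12
  seg 2: (-11.485,-3.485) -> (-11.485,7.515), length = 11
Total = 23

Answer: 23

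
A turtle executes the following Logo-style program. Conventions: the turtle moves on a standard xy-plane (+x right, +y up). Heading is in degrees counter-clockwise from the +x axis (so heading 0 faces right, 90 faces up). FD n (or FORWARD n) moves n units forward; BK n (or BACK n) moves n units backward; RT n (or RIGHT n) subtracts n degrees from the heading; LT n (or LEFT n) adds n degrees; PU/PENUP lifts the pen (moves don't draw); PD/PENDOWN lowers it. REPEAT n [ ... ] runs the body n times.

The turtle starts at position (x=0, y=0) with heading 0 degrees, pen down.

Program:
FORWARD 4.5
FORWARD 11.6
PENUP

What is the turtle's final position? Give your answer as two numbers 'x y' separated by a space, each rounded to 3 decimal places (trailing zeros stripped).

Answer: 16.1 0

Derivation:
Executing turtle program step by step:
Start: pos=(0,0), heading=0, pen down
FD 4.5: (0,0) -> (4.5,0) [heading=0, draw]
FD 11.6: (4.5,0) -> (16.1,0) [heading=0, draw]
PU: pen up
Final: pos=(16.1,0), heading=0, 2 segment(s) drawn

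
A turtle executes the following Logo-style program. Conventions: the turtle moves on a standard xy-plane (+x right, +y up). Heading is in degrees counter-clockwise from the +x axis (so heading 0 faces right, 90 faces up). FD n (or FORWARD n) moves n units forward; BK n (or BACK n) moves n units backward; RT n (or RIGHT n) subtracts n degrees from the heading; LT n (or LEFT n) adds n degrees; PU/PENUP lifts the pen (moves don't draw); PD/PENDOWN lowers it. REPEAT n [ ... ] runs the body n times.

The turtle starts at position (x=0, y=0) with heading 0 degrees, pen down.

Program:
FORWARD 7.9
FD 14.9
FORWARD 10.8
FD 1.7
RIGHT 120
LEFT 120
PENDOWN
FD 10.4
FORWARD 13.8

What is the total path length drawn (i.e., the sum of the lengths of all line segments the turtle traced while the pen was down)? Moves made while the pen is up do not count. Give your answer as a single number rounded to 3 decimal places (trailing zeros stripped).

Answer: 59.5

Derivation:
Executing turtle program step by step:
Start: pos=(0,0), heading=0, pen down
FD 7.9: (0,0) -> (7.9,0) [heading=0, draw]
FD 14.9: (7.9,0) -> (22.8,0) [heading=0, draw]
FD 10.8: (22.8,0) -> (33.6,0) [heading=0, draw]
FD 1.7: (33.6,0) -> (35.3,0) [heading=0, draw]
RT 120: heading 0 -> 240
LT 120: heading 240 -> 0
PD: pen down
FD 10.4: (35.3,0) -> (45.7,0) [heading=0, draw]
FD 13.8: (45.7,0) -> (59.5,0) [heading=0, draw]
Final: pos=(59.5,0), heading=0, 6 segment(s) drawn

Segment lengths:
  seg 1: (0,0) -> (7.9,0), length = 7.9
  seg 2: (7.9,0) -> (22.8,0), length = 14.9
  seg 3: (22.8,0) -> (33.6,0), length = 10.8
  seg 4: (33.6,0) -> (35.3,0), length = 1.7
  seg 5: (35.3,0) -> (45.7,0), length = 10.4
  seg 6: (45.7,0) -> (59.5,0), length = 13.8
Total = 59.5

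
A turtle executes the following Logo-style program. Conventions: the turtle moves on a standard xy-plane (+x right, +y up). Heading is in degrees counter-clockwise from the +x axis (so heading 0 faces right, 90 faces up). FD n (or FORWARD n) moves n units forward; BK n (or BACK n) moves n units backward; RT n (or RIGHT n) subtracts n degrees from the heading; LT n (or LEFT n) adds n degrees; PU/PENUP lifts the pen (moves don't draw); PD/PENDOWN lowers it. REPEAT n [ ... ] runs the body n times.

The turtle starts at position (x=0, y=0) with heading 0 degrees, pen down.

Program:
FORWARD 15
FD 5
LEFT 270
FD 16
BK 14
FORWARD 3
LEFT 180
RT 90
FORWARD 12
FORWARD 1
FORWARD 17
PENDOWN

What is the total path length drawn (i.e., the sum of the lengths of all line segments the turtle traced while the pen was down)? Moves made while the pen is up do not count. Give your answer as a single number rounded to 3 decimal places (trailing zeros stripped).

Executing turtle program step by step:
Start: pos=(0,0), heading=0, pen down
FD 15: (0,0) -> (15,0) [heading=0, draw]
FD 5: (15,0) -> (20,0) [heading=0, draw]
LT 270: heading 0 -> 270
FD 16: (20,0) -> (20,-16) [heading=270, draw]
BK 14: (20,-16) -> (20,-2) [heading=270, draw]
FD 3: (20,-2) -> (20,-5) [heading=270, draw]
LT 180: heading 270 -> 90
RT 90: heading 90 -> 0
FD 12: (20,-5) -> (32,-5) [heading=0, draw]
FD 1: (32,-5) -> (33,-5) [heading=0, draw]
FD 17: (33,-5) -> (50,-5) [heading=0, draw]
PD: pen down
Final: pos=(50,-5), heading=0, 8 segment(s) drawn

Segment lengths:
  seg 1: (0,0) -> (15,0), length = 15
  seg 2: (15,0) -> (20,0), length = 5
  seg 3: (20,0) -> (20,-16), length = 16
  seg 4: (20,-16) -> (20,-2), length = 14
  seg 5: (20,-2) -> (20,-5), length = 3
  seg 6: (20,-5) -> (32,-5), length = 12
  seg 7: (32,-5) -> (33,-5), length = 1
  seg 8: (33,-5) -> (50,-5), length = 17
Total = 83

Answer: 83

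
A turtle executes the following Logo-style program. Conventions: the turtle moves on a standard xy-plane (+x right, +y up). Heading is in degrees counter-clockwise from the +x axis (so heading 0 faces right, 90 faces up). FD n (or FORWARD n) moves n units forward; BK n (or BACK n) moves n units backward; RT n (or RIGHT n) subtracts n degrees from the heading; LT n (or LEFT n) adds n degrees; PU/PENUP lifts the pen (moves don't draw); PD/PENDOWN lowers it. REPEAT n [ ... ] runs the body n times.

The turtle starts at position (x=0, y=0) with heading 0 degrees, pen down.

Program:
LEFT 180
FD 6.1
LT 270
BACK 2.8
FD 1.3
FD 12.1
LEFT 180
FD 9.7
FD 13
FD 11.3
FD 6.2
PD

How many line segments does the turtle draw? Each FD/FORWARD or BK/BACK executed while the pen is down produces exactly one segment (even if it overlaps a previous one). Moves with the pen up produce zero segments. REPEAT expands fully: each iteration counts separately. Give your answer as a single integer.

Executing turtle program step by step:
Start: pos=(0,0), heading=0, pen down
LT 180: heading 0 -> 180
FD 6.1: (0,0) -> (-6.1,0) [heading=180, draw]
LT 270: heading 180 -> 90
BK 2.8: (-6.1,0) -> (-6.1,-2.8) [heading=90, draw]
FD 1.3: (-6.1,-2.8) -> (-6.1,-1.5) [heading=90, draw]
FD 12.1: (-6.1,-1.5) -> (-6.1,10.6) [heading=90, draw]
LT 180: heading 90 -> 270
FD 9.7: (-6.1,10.6) -> (-6.1,0.9) [heading=270, draw]
FD 13: (-6.1,0.9) -> (-6.1,-12.1) [heading=270, draw]
FD 11.3: (-6.1,-12.1) -> (-6.1,-23.4) [heading=270, draw]
FD 6.2: (-6.1,-23.4) -> (-6.1,-29.6) [heading=270, draw]
PD: pen down
Final: pos=(-6.1,-29.6), heading=270, 8 segment(s) drawn
Segments drawn: 8

Answer: 8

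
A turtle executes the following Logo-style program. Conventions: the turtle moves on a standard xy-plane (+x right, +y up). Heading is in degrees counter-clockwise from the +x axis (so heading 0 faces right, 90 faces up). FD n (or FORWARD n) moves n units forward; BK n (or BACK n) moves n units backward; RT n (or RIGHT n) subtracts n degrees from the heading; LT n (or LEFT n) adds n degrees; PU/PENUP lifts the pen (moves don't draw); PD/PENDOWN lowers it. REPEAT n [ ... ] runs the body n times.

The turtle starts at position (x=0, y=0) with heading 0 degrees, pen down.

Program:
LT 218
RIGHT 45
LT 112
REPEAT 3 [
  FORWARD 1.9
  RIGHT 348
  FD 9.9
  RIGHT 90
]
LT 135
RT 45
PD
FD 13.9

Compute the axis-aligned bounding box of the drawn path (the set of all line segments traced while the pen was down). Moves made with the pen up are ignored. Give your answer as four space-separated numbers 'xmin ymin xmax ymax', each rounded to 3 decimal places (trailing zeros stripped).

Answer: -24.092 -17.749 4.986 0

Derivation:
Executing turtle program step by step:
Start: pos=(0,0), heading=0, pen down
LT 218: heading 0 -> 218
RT 45: heading 218 -> 173
LT 112: heading 173 -> 285
REPEAT 3 [
  -- iteration 1/3 --
  FD 1.9: (0,0) -> (0.492,-1.835) [heading=285, draw]
  RT 348: heading 285 -> 297
  FD 9.9: (0.492,-1.835) -> (4.986,-10.656) [heading=297, draw]
  RT 90: heading 297 -> 207
  -- iteration 2/3 --
  FD 1.9: (4.986,-10.656) -> (3.293,-11.519) [heading=207, draw]
  RT 348: heading 207 -> 219
  FD 9.9: (3.293,-11.519) -> (-4.4,-17.749) [heading=219, draw]
  RT 90: heading 219 -> 129
  -- iteration 3/3 --
  FD 1.9: (-4.4,-17.749) -> (-5.596,-16.273) [heading=129, draw]
  RT 348: heading 129 -> 141
  FD 9.9: (-5.596,-16.273) -> (-13.29,-10.042) [heading=141, draw]
  RT 90: heading 141 -> 51
]
LT 135: heading 51 -> 186
RT 45: heading 186 -> 141
PD: pen down
FD 13.9: (-13.29,-10.042) -> (-24.092,-1.295) [heading=141, draw]
Final: pos=(-24.092,-1.295), heading=141, 7 segment(s) drawn

Segment endpoints: x in {-24.092, -13.29, -5.596, -4.4, 0, 0.492, 3.293, 4.986}, y in {-17.749, -16.273, -11.519, -10.656, -10.042, -1.835, -1.295, 0}
xmin=-24.092, ymin=-17.749, xmax=4.986, ymax=0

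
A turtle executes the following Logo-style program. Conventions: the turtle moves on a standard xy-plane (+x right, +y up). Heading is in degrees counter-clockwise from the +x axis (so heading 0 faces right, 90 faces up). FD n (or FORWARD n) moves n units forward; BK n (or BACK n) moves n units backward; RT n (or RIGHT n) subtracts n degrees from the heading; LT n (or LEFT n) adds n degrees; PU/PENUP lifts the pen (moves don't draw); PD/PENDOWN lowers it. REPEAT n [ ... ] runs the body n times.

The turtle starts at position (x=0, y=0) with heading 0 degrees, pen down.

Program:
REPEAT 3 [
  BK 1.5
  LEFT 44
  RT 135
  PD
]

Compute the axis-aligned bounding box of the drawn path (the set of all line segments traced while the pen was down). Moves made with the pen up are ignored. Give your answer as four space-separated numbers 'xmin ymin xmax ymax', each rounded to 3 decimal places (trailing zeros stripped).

Executing turtle program step by step:
Start: pos=(0,0), heading=0, pen down
REPEAT 3 [
  -- iteration 1/3 --
  BK 1.5: (0,0) -> (-1.5,0) [heading=0, draw]
  LT 44: heading 0 -> 44
  RT 135: heading 44 -> 269
  PD: pen down
  -- iteration 2/3 --
  BK 1.5: (-1.5,0) -> (-1.474,1.5) [heading=269, draw]
  LT 44: heading 269 -> 313
  RT 135: heading 313 -> 178
  PD: pen down
  -- iteration 3/3 --
  BK 1.5: (-1.474,1.5) -> (0.025,1.447) [heading=178, draw]
  LT 44: heading 178 -> 222
  RT 135: heading 222 -> 87
  PD: pen down
]
Final: pos=(0.025,1.447), heading=87, 3 segment(s) drawn

Segment endpoints: x in {-1.5, -1.474, 0, 0.025}, y in {0, 1.447, 1.5}
xmin=-1.5, ymin=0, xmax=0.025, ymax=1.5

Answer: -1.5 0 0.025 1.5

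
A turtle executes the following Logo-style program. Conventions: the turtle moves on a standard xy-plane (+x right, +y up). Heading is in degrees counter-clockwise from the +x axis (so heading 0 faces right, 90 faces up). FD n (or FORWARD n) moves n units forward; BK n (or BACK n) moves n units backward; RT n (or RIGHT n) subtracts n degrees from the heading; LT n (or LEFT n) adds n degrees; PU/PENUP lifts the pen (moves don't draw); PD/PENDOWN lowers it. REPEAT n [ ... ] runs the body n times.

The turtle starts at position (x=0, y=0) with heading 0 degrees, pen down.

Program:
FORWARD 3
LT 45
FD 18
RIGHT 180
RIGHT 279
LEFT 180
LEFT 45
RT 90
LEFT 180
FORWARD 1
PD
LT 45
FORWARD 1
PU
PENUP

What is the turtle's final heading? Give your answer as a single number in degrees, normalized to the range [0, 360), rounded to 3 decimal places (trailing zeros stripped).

Answer: 306

Derivation:
Executing turtle program step by step:
Start: pos=(0,0), heading=0, pen down
FD 3: (0,0) -> (3,0) [heading=0, draw]
LT 45: heading 0 -> 45
FD 18: (3,0) -> (15.728,12.728) [heading=45, draw]
RT 180: heading 45 -> 225
RT 279: heading 225 -> 306
LT 180: heading 306 -> 126
LT 45: heading 126 -> 171
RT 90: heading 171 -> 81
LT 180: heading 81 -> 261
FD 1: (15.728,12.728) -> (15.571,11.74) [heading=261, draw]
PD: pen down
LT 45: heading 261 -> 306
FD 1: (15.571,11.74) -> (16.159,10.931) [heading=306, draw]
PU: pen up
PU: pen up
Final: pos=(16.159,10.931), heading=306, 4 segment(s) drawn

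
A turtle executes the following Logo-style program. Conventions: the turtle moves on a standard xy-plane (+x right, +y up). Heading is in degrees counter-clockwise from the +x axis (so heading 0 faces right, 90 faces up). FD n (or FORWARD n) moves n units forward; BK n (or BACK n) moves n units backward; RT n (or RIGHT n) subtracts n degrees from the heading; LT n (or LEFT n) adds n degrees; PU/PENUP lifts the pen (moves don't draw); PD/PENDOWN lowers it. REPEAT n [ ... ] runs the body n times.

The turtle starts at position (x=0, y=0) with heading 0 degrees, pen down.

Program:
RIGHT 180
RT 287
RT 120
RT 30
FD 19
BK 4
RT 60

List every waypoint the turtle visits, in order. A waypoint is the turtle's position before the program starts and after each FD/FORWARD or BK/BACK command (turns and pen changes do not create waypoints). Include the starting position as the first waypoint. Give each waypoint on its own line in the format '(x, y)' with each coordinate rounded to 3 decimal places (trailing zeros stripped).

Answer: (0, 0)
(-4.274, 18.513)
(-3.374, 14.616)

Derivation:
Executing turtle program step by step:
Start: pos=(0,0), heading=0, pen down
RT 180: heading 0 -> 180
RT 287: heading 180 -> 253
RT 120: heading 253 -> 133
RT 30: heading 133 -> 103
FD 19: (0,0) -> (-4.274,18.513) [heading=103, draw]
BK 4: (-4.274,18.513) -> (-3.374,14.616) [heading=103, draw]
RT 60: heading 103 -> 43
Final: pos=(-3.374,14.616), heading=43, 2 segment(s) drawn
Waypoints (3 total):
(0, 0)
(-4.274, 18.513)
(-3.374, 14.616)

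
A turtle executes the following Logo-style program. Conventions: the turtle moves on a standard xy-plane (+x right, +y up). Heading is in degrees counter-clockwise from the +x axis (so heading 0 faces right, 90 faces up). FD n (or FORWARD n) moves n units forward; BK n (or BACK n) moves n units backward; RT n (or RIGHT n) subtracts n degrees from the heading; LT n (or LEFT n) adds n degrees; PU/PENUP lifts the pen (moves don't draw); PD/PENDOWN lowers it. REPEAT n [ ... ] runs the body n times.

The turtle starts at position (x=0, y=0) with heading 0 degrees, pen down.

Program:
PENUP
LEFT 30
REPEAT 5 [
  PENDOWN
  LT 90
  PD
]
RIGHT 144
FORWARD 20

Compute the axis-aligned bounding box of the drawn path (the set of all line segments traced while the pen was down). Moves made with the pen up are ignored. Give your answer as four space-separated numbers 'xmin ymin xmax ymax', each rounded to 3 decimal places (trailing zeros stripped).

Answer: 0 -8.135 18.271 0

Derivation:
Executing turtle program step by step:
Start: pos=(0,0), heading=0, pen down
PU: pen up
LT 30: heading 0 -> 30
REPEAT 5 [
  -- iteration 1/5 --
  PD: pen down
  LT 90: heading 30 -> 120
  PD: pen down
  -- iteration 2/5 --
  PD: pen down
  LT 90: heading 120 -> 210
  PD: pen down
  -- iteration 3/5 --
  PD: pen down
  LT 90: heading 210 -> 300
  PD: pen down
  -- iteration 4/5 --
  PD: pen down
  LT 90: heading 300 -> 30
  PD: pen down
  -- iteration 5/5 --
  PD: pen down
  LT 90: heading 30 -> 120
  PD: pen down
]
RT 144: heading 120 -> 336
FD 20: (0,0) -> (18.271,-8.135) [heading=336, draw]
Final: pos=(18.271,-8.135), heading=336, 1 segment(s) drawn

Segment endpoints: x in {0, 18.271}, y in {-8.135, 0}
xmin=0, ymin=-8.135, xmax=18.271, ymax=0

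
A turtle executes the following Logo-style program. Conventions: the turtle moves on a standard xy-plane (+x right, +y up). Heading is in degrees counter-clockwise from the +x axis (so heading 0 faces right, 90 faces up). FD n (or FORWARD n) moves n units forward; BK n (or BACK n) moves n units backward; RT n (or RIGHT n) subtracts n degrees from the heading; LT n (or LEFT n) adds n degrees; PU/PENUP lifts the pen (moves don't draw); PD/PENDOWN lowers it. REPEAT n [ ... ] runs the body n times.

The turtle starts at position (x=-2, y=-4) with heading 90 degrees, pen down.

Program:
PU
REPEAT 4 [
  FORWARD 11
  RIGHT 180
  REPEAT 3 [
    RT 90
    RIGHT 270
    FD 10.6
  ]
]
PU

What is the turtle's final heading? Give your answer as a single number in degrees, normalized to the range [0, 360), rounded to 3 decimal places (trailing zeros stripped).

Answer: 90

Derivation:
Executing turtle program step by step:
Start: pos=(-2,-4), heading=90, pen down
PU: pen up
REPEAT 4 [
  -- iteration 1/4 --
  FD 11: (-2,-4) -> (-2,7) [heading=90, move]
  RT 180: heading 90 -> 270
  REPEAT 3 [
    -- iteration 1/3 --
    RT 90: heading 270 -> 180
    RT 270: heading 180 -> 270
    FD 10.6: (-2,7) -> (-2,-3.6) [heading=270, move]
    -- iteration 2/3 --
    RT 90: heading 270 -> 180
    RT 270: heading 180 -> 270
    FD 10.6: (-2,-3.6) -> (-2,-14.2) [heading=270, move]
    -- iteration 3/3 --
    RT 90: heading 270 -> 180
    RT 270: heading 180 -> 270
    FD 10.6: (-2,-14.2) -> (-2,-24.8) [heading=270, move]
  ]
  -- iteration 2/4 --
  FD 11: (-2,-24.8) -> (-2,-35.8) [heading=270, move]
  RT 180: heading 270 -> 90
  REPEAT 3 [
    -- iteration 1/3 --
    RT 90: heading 90 -> 0
    RT 270: heading 0 -> 90
    FD 10.6: (-2,-35.8) -> (-2,-25.2) [heading=90, move]
    -- iteration 2/3 --
    RT 90: heading 90 -> 0
    RT 270: heading 0 -> 90
    FD 10.6: (-2,-25.2) -> (-2,-14.6) [heading=90, move]
    -- iteration 3/3 --
    RT 90: heading 90 -> 0
    RT 270: heading 0 -> 90
    FD 10.6: (-2,-14.6) -> (-2,-4) [heading=90, move]
  ]
  -- iteration 3/4 --
  FD 11: (-2,-4) -> (-2,7) [heading=90, move]
  RT 180: heading 90 -> 270
  REPEAT 3 [
    -- iteration 1/3 --
    RT 90: heading 270 -> 180
    RT 270: heading 180 -> 270
    FD 10.6: (-2,7) -> (-2,-3.6) [heading=270, move]
    -- iteration 2/3 --
    RT 90: heading 270 -> 180
    RT 270: heading 180 -> 270
    FD 10.6: (-2,-3.6) -> (-2,-14.2) [heading=270, move]
    -- iteration 3/3 --
    RT 90: heading 270 -> 180
    RT 270: heading 180 -> 270
    FD 10.6: (-2,-14.2) -> (-2,-24.8) [heading=270, move]
  ]
  -- iteration 4/4 --
  FD 11: (-2,-24.8) -> (-2,-35.8) [heading=270, move]
  RT 180: heading 270 -> 90
  REPEAT 3 [
    -- iteration 1/3 --
    RT 90: heading 90 -> 0
    RT 270: heading 0 -> 90
    FD 10.6: (-2,-35.8) -> (-2,-25.2) [heading=90, move]
    -- iteration 2/3 --
    RT 90: heading 90 -> 0
    RT 270: heading 0 -> 90
    FD 10.6: (-2,-25.2) -> (-2,-14.6) [heading=90, move]
    -- iteration 3/3 --
    RT 90: heading 90 -> 0
    RT 270: heading 0 -> 90
    FD 10.6: (-2,-14.6) -> (-2,-4) [heading=90, move]
  ]
]
PU: pen up
Final: pos=(-2,-4), heading=90, 0 segment(s) drawn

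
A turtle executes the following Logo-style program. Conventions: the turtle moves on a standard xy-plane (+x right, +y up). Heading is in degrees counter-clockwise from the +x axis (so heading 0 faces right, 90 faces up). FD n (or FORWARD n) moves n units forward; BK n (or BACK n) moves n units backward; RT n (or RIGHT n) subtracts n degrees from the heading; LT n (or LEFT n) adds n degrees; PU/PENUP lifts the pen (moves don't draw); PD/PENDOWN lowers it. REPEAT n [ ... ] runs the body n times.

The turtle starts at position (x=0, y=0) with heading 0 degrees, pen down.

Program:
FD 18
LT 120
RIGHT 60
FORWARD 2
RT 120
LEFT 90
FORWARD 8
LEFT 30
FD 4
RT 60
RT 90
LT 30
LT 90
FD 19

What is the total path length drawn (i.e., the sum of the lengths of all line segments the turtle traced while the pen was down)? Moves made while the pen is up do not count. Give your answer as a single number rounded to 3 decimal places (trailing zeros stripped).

Answer: 51

Derivation:
Executing turtle program step by step:
Start: pos=(0,0), heading=0, pen down
FD 18: (0,0) -> (18,0) [heading=0, draw]
LT 120: heading 0 -> 120
RT 60: heading 120 -> 60
FD 2: (18,0) -> (19,1.732) [heading=60, draw]
RT 120: heading 60 -> 300
LT 90: heading 300 -> 30
FD 8: (19,1.732) -> (25.928,5.732) [heading=30, draw]
LT 30: heading 30 -> 60
FD 4: (25.928,5.732) -> (27.928,9.196) [heading=60, draw]
RT 60: heading 60 -> 0
RT 90: heading 0 -> 270
LT 30: heading 270 -> 300
LT 90: heading 300 -> 30
FD 19: (27.928,9.196) -> (44.383,18.696) [heading=30, draw]
Final: pos=(44.383,18.696), heading=30, 5 segment(s) drawn

Segment lengths:
  seg 1: (0,0) -> (18,0), length = 18
  seg 2: (18,0) -> (19,1.732), length = 2
  seg 3: (19,1.732) -> (25.928,5.732), length = 8
  seg 4: (25.928,5.732) -> (27.928,9.196), length = 4
  seg 5: (27.928,9.196) -> (44.383,18.696), length = 19
Total = 51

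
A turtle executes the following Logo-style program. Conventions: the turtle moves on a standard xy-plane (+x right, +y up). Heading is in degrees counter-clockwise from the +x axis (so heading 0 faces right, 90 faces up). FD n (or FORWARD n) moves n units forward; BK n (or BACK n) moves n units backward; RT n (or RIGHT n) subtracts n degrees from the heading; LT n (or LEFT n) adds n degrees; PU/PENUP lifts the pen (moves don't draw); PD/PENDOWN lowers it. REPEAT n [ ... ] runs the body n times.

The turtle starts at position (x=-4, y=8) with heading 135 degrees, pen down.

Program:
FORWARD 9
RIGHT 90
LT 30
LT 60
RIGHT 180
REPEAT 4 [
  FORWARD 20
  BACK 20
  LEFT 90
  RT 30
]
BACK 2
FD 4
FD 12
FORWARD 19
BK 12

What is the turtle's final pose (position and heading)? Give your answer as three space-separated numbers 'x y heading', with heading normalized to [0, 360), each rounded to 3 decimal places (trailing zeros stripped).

Executing turtle program step by step:
Start: pos=(-4,8), heading=135, pen down
FD 9: (-4,8) -> (-10.364,14.364) [heading=135, draw]
RT 90: heading 135 -> 45
LT 30: heading 45 -> 75
LT 60: heading 75 -> 135
RT 180: heading 135 -> 315
REPEAT 4 [
  -- iteration 1/4 --
  FD 20: (-10.364,14.364) -> (3.778,0.222) [heading=315, draw]
  BK 20: (3.778,0.222) -> (-10.364,14.364) [heading=315, draw]
  LT 90: heading 315 -> 45
  RT 30: heading 45 -> 15
  -- iteration 2/4 --
  FD 20: (-10.364,14.364) -> (8.955,19.54) [heading=15, draw]
  BK 20: (8.955,19.54) -> (-10.364,14.364) [heading=15, draw]
  LT 90: heading 15 -> 105
  RT 30: heading 105 -> 75
  -- iteration 3/4 --
  FD 20: (-10.364,14.364) -> (-5.188,33.682) [heading=75, draw]
  BK 20: (-5.188,33.682) -> (-10.364,14.364) [heading=75, draw]
  LT 90: heading 75 -> 165
  RT 30: heading 165 -> 135
  -- iteration 4/4 --
  FD 20: (-10.364,14.364) -> (-24.506,28.506) [heading=135, draw]
  BK 20: (-24.506,28.506) -> (-10.364,14.364) [heading=135, draw]
  LT 90: heading 135 -> 225
  RT 30: heading 225 -> 195
]
BK 2: (-10.364,14.364) -> (-8.432,14.882) [heading=195, draw]
FD 4: (-8.432,14.882) -> (-12.296,13.846) [heading=195, draw]
FD 12: (-12.296,13.846) -> (-23.887,10.74) [heading=195, draw]
FD 19: (-23.887,10.74) -> (-42.24,5.823) [heading=195, draw]
BK 12: (-42.24,5.823) -> (-30.648,8.929) [heading=195, draw]
Final: pos=(-30.648,8.929), heading=195, 14 segment(s) drawn

Answer: -30.648 8.929 195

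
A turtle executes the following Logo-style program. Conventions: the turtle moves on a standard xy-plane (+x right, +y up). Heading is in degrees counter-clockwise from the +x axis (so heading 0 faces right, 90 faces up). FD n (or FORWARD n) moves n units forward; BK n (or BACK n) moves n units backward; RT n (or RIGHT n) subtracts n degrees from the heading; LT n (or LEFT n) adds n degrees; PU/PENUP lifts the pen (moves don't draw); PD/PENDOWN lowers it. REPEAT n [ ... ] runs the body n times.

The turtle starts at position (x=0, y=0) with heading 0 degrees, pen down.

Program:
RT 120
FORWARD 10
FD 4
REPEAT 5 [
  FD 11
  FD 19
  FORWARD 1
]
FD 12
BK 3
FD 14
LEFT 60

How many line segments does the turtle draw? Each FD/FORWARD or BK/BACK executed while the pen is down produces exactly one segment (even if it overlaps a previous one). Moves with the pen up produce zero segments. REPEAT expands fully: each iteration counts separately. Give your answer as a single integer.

Answer: 20

Derivation:
Executing turtle program step by step:
Start: pos=(0,0), heading=0, pen down
RT 120: heading 0 -> 240
FD 10: (0,0) -> (-5,-8.66) [heading=240, draw]
FD 4: (-5,-8.66) -> (-7,-12.124) [heading=240, draw]
REPEAT 5 [
  -- iteration 1/5 --
  FD 11: (-7,-12.124) -> (-12.5,-21.651) [heading=240, draw]
  FD 19: (-12.5,-21.651) -> (-22,-38.105) [heading=240, draw]
  FD 1: (-22,-38.105) -> (-22.5,-38.971) [heading=240, draw]
  -- iteration 2/5 --
  FD 11: (-22.5,-38.971) -> (-28,-48.497) [heading=240, draw]
  FD 19: (-28,-48.497) -> (-37.5,-64.952) [heading=240, draw]
  FD 1: (-37.5,-64.952) -> (-38,-65.818) [heading=240, draw]
  -- iteration 3/5 --
  FD 11: (-38,-65.818) -> (-43.5,-75.344) [heading=240, draw]
  FD 19: (-43.5,-75.344) -> (-53,-91.799) [heading=240, draw]
  FD 1: (-53,-91.799) -> (-53.5,-92.665) [heading=240, draw]
  -- iteration 4/5 --
  FD 11: (-53.5,-92.665) -> (-59,-102.191) [heading=240, draw]
  FD 19: (-59,-102.191) -> (-68.5,-118.645) [heading=240, draw]
  FD 1: (-68.5,-118.645) -> (-69,-119.512) [heading=240, draw]
  -- iteration 5/5 --
  FD 11: (-69,-119.512) -> (-74.5,-129.038) [heading=240, draw]
  FD 19: (-74.5,-129.038) -> (-84,-145.492) [heading=240, draw]
  FD 1: (-84,-145.492) -> (-84.5,-146.358) [heading=240, draw]
]
FD 12: (-84.5,-146.358) -> (-90.5,-156.751) [heading=240, draw]
BK 3: (-90.5,-156.751) -> (-89,-154.153) [heading=240, draw]
FD 14: (-89,-154.153) -> (-96,-166.277) [heading=240, draw]
LT 60: heading 240 -> 300
Final: pos=(-96,-166.277), heading=300, 20 segment(s) drawn
Segments drawn: 20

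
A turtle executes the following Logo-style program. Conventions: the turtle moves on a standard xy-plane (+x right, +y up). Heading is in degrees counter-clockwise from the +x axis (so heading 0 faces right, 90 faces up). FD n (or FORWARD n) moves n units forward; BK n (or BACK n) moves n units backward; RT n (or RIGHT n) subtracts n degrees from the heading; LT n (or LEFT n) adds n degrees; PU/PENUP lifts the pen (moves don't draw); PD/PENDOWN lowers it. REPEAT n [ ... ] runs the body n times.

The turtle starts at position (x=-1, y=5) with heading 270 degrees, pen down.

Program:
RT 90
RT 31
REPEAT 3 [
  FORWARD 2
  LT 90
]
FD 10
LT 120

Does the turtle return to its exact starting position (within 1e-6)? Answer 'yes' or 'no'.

Executing turtle program step by step:
Start: pos=(-1,5), heading=270, pen down
RT 90: heading 270 -> 180
RT 31: heading 180 -> 149
REPEAT 3 [
  -- iteration 1/3 --
  FD 2: (-1,5) -> (-2.714,6.03) [heading=149, draw]
  LT 90: heading 149 -> 239
  -- iteration 2/3 --
  FD 2: (-2.714,6.03) -> (-3.744,4.316) [heading=239, draw]
  LT 90: heading 239 -> 329
  -- iteration 3/3 --
  FD 2: (-3.744,4.316) -> (-2.03,3.286) [heading=329, draw]
  LT 90: heading 329 -> 59
]
FD 10: (-2.03,3.286) -> (3.12,11.857) [heading=59, draw]
LT 120: heading 59 -> 179
Final: pos=(3.12,11.857), heading=179, 4 segment(s) drawn

Start position: (-1, 5)
Final position: (3.12, 11.857)
Distance = 8; >= 1e-6 -> NOT closed

Answer: no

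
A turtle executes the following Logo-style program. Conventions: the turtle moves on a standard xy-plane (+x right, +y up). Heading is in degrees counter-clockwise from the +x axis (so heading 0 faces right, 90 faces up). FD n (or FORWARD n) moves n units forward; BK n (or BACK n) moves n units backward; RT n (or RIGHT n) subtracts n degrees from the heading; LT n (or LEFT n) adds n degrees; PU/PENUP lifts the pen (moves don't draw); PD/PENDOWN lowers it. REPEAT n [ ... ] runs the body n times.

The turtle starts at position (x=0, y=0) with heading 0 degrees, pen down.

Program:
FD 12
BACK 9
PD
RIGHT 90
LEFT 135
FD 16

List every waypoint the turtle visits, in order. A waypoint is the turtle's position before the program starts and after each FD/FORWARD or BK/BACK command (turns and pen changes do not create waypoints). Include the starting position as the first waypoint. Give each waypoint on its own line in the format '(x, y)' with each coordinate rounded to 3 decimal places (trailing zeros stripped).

Answer: (0, 0)
(12, 0)
(3, 0)
(14.314, 11.314)

Derivation:
Executing turtle program step by step:
Start: pos=(0,0), heading=0, pen down
FD 12: (0,0) -> (12,0) [heading=0, draw]
BK 9: (12,0) -> (3,0) [heading=0, draw]
PD: pen down
RT 90: heading 0 -> 270
LT 135: heading 270 -> 45
FD 16: (3,0) -> (14.314,11.314) [heading=45, draw]
Final: pos=(14.314,11.314), heading=45, 3 segment(s) drawn
Waypoints (4 total):
(0, 0)
(12, 0)
(3, 0)
(14.314, 11.314)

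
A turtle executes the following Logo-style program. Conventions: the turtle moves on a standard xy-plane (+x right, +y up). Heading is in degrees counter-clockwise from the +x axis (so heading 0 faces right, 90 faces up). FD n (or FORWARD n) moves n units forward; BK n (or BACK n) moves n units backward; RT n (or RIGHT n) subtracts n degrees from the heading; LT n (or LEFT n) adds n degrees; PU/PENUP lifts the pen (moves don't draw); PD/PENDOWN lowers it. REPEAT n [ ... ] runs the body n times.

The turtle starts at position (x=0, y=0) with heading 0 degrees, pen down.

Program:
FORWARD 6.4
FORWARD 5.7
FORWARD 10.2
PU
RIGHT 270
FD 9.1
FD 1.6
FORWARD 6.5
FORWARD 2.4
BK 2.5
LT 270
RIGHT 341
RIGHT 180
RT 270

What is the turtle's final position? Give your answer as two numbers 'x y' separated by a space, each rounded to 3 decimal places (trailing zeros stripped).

Answer: 22.3 17.1

Derivation:
Executing turtle program step by step:
Start: pos=(0,0), heading=0, pen down
FD 6.4: (0,0) -> (6.4,0) [heading=0, draw]
FD 5.7: (6.4,0) -> (12.1,0) [heading=0, draw]
FD 10.2: (12.1,0) -> (22.3,0) [heading=0, draw]
PU: pen up
RT 270: heading 0 -> 90
FD 9.1: (22.3,0) -> (22.3,9.1) [heading=90, move]
FD 1.6: (22.3,9.1) -> (22.3,10.7) [heading=90, move]
FD 6.5: (22.3,10.7) -> (22.3,17.2) [heading=90, move]
FD 2.4: (22.3,17.2) -> (22.3,19.6) [heading=90, move]
BK 2.5: (22.3,19.6) -> (22.3,17.1) [heading=90, move]
LT 270: heading 90 -> 0
RT 341: heading 0 -> 19
RT 180: heading 19 -> 199
RT 270: heading 199 -> 289
Final: pos=(22.3,17.1), heading=289, 3 segment(s) drawn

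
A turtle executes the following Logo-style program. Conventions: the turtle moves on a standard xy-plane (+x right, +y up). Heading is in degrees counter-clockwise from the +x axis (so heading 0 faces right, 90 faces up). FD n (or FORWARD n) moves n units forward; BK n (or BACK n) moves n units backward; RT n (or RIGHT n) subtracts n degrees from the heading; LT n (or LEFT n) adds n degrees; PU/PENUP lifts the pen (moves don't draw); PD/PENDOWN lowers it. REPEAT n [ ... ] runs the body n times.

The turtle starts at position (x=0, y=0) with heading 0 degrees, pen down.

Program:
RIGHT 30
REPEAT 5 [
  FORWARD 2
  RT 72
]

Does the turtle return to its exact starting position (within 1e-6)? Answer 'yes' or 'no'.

Executing turtle program step by step:
Start: pos=(0,0), heading=0, pen down
RT 30: heading 0 -> 330
REPEAT 5 [
  -- iteration 1/5 --
  FD 2: (0,0) -> (1.732,-1) [heading=330, draw]
  RT 72: heading 330 -> 258
  -- iteration 2/5 --
  FD 2: (1.732,-1) -> (1.316,-2.956) [heading=258, draw]
  RT 72: heading 258 -> 186
  -- iteration 3/5 --
  FD 2: (1.316,-2.956) -> (-0.673,-3.165) [heading=186, draw]
  RT 72: heading 186 -> 114
  -- iteration 4/5 --
  FD 2: (-0.673,-3.165) -> (-1.486,-1.338) [heading=114, draw]
  RT 72: heading 114 -> 42
  -- iteration 5/5 --
  FD 2: (-1.486,-1.338) -> (0,0) [heading=42, draw]
  RT 72: heading 42 -> 330
]
Final: pos=(0,0), heading=330, 5 segment(s) drawn

Start position: (0, 0)
Final position: (0, 0)
Distance = 0; < 1e-6 -> CLOSED

Answer: yes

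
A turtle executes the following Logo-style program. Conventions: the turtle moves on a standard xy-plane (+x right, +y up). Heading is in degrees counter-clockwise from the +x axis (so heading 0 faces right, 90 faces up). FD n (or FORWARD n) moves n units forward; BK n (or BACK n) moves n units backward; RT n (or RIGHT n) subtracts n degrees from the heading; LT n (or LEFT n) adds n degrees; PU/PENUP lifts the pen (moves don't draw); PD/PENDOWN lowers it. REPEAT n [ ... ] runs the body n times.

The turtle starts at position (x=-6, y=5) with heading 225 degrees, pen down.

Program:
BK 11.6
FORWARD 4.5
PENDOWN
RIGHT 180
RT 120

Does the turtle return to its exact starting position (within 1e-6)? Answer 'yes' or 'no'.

Answer: no

Derivation:
Executing turtle program step by step:
Start: pos=(-6,5), heading=225, pen down
BK 11.6: (-6,5) -> (2.202,13.202) [heading=225, draw]
FD 4.5: (2.202,13.202) -> (-0.98,10.02) [heading=225, draw]
PD: pen down
RT 180: heading 225 -> 45
RT 120: heading 45 -> 285
Final: pos=(-0.98,10.02), heading=285, 2 segment(s) drawn

Start position: (-6, 5)
Final position: (-0.98, 10.02)
Distance = 7.1; >= 1e-6 -> NOT closed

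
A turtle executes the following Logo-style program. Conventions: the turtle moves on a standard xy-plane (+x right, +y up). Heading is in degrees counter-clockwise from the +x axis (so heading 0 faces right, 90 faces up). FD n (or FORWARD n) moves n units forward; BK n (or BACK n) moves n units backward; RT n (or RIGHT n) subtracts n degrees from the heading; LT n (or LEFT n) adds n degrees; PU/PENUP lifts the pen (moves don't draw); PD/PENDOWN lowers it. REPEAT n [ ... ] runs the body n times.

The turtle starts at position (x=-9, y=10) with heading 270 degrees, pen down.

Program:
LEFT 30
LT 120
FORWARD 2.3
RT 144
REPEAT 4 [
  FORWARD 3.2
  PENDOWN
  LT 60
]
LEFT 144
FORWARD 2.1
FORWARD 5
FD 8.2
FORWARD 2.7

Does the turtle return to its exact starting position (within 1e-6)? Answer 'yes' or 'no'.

Executing turtle program step by step:
Start: pos=(-9,10), heading=270, pen down
LT 30: heading 270 -> 300
LT 120: heading 300 -> 60
FD 2.3: (-9,10) -> (-7.85,11.992) [heading=60, draw]
RT 144: heading 60 -> 276
REPEAT 4 [
  -- iteration 1/4 --
  FD 3.2: (-7.85,11.992) -> (-7.516,8.809) [heading=276, draw]
  PD: pen down
  LT 60: heading 276 -> 336
  -- iteration 2/4 --
  FD 3.2: (-7.516,8.809) -> (-4.592,7.508) [heading=336, draw]
  PD: pen down
  LT 60: heading 336 -> 36
  -- iteration 3/4 --
  FD 3.2: (-4.592,7.508) -> (-2.003,9.389) [heading=36, draw]
  PD: pen down
  LT 60: heading 36 -> 96
  -- iteration 4/4 --
  FD 3.2: (-2.003,9.389) -> (-2.338,12.571) [heading=96, draw]
  PD: pen down
  LT 60: heading 96 -> 156
]
LT 144: heading 156 -> 300
FD 2.1: (-2.338,12.571) -> (-1.288,10.753) [heading=300, draw]
FD 5: (-1.288,10.753) -> (1.212,6.422) [heading=300, draw]
FD 8.2: (1.212,6.422) -> (5.312,-0.679) [heading=300, draw]
FD 2.7: (5.312,-0.679) -> (6.662,-3.017) [heading=300, draw]
Final: pos=(6.662,-3.017), heading=300, 9 segment(s) drawn

Start position: (-9, 10)
Final position: (6.662, -3.017)
Distance = 20.365; >= 1e-6 -> NOT closed

Answer: no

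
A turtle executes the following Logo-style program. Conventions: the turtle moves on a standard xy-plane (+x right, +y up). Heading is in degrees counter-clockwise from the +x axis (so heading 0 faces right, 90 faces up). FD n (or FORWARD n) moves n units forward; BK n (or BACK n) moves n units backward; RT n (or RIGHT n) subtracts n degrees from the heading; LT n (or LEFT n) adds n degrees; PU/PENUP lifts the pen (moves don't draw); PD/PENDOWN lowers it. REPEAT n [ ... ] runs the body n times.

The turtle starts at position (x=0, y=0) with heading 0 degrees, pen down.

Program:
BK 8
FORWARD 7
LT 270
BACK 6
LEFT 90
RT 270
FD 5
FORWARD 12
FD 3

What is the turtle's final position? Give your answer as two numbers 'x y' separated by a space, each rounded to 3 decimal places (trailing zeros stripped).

Answer: -1 26

Derivation:
Executing turtle program step by step:
Start: pos=(0,0), heading=0, pen down
BK 8: (0,0) -> (-8,0) [heading=0, draw]
FD 7: (-8,0) -> (-1,0) [heading=0, draw]
LT 270: heading 0 -> 270
BK 6: (-1,0) -> (-1,6) [heading=270, draw]
LT 90: heading 270 -> 0
RT 270: heading 0 -> 90
FD 5: (-1,6) -> (-1,11) [heading=90, draw]
FD 12: (-1,11) -> (-1,23) [heading=90, draw]
FD 3: (-1,23) -> (-1,26) [heading=90, draw]
Final: pos=(-1,26), heading=90, 6 segment(s) drawn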